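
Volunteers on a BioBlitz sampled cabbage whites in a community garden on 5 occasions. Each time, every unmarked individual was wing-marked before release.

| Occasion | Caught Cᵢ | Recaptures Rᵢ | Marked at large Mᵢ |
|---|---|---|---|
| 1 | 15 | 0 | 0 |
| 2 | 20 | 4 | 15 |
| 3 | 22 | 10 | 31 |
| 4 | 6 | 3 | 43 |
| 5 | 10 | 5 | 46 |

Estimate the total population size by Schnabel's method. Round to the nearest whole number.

Σ MᵢCᵢ = 0·15 + 15·20 + 31·22 + 43·6 + 46·10 = 0 + 300 + 682 + 258 + 460 = 1700
Σ Rᵢ = 0 + 4 + 10 + 3 + 5 = 22
N̂ = 1700 / 22 ≈ 77.3 → 77

N ≈ 77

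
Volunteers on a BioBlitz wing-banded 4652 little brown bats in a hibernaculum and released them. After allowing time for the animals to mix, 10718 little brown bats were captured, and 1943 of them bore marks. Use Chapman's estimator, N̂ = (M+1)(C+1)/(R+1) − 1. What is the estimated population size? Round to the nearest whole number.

N̂ = (4652+1)(10718+1)/(1943+1) − 1 = 4653·10719/1944 − 1
= 49875507/1944 − 1 ≈ 25656.1 − 1 ≈ 25655.1 → 25655

N ≈ 25,655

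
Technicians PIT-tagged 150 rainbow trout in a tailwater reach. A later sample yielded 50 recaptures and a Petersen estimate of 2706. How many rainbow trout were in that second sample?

From N = M·C/R: C = N·R / M = 2706·50 / 150 = 135300 / 150 = 902.

C = 902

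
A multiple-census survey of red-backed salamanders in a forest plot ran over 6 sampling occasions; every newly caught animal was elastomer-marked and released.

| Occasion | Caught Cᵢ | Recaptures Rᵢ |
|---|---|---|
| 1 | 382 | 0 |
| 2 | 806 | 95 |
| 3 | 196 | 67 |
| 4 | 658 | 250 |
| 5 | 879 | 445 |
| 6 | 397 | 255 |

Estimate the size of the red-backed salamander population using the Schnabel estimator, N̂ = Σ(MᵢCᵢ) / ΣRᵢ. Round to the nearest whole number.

N ≈ 3218

Marked at large before each occasion: Mᵢ = Σⱼ<ᵢ (Cⱼ − Rⱼ) → M1=0, M2=382, M3=1093, M4=1222, M5=1630, M6=2064
Σ MᵢCᵢ = 0·382 + 382·806 + 1093·196 + 1222·658 + 1630·879 + 2064·397 = 0 + 307892 + 214228 + 804076 + 1432770 + 819408 = 3578374
Σ Rᵢ = 0 + 95 + 67 + 250 + 445 + 255 = 1112
N̂ = 3578374 / 1112 ≈ 3218.0 → 3218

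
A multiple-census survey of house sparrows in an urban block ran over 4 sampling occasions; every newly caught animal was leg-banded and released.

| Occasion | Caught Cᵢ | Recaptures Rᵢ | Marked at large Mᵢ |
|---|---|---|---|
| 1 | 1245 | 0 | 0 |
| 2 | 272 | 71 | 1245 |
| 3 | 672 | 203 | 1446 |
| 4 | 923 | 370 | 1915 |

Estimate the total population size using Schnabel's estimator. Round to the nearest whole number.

N ≈ 4779

Σ MᵢCᵢ = 0·1245 + 1245·272 + 1446·672 + 1915·923 = 0 + 338640 + 971712 + 1767545 = 3077897
Σ Rᵢ = 0 + 71 + 203 + 370 = 644
N̂ = 3077897 / 644 ≈ 4779.3 → 4779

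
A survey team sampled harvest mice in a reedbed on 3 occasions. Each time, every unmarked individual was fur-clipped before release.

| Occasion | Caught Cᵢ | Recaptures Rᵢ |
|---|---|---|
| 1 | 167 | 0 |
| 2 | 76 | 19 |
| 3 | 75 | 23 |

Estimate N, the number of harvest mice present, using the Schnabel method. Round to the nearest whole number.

Marked at large before each occasion: Mᵢ = Σⱼ<ᵢ (Cⱼ − Rⱼ) → M1=0, M2=167, M3=224
Σ MᵢCᵢ = 0·167 + 167·76 + 224·75 = 0 + 12692 + 16800 = 29492
Σ Rᵢ = 0 + 19 + 23 = 42
N̂ = 29492 / 42 ≈ 702.2 → 702

N ≈ 702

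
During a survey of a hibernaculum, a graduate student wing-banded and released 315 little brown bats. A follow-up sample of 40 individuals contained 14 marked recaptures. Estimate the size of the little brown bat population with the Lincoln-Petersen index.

N = 900

If marked individuals mix randomly, R/C ≈ M/N, giving N ≈ M·C/R.
N = (315 × 40) / 14 = 12600 / 14 = 900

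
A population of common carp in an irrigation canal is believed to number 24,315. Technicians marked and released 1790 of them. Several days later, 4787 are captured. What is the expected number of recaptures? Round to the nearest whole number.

expected recaptures ≈ 352

Expected recaptures E[R] = M·C / N.
E[R] = 1790 × 4787 / 24315 = 8568730 / 24315 ≈ 352.4 → 352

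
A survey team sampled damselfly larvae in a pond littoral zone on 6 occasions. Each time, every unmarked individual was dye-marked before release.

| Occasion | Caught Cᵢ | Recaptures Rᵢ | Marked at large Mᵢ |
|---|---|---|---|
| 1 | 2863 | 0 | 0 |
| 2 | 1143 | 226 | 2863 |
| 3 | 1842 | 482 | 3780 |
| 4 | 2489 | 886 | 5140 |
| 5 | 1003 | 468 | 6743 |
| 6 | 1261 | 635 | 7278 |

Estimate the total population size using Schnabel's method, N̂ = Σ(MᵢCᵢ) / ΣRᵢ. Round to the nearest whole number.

N ≈ 14,449

Σ MᵢCᵢ = 0·2863 + 2863·1143 + 3780·1842 + 5140·2489 + 6743·1003 + 7278·1261 = 0 + 3272409 + 6962760 + 12793460 + 6763229 + 9177558 = 38969416
Σ Rᵢ = 0 + 226 + 482 + 886 + 468 + 635 = 2697
N̂ = 38969416 / 2697 ≈ 14449.2 → 14449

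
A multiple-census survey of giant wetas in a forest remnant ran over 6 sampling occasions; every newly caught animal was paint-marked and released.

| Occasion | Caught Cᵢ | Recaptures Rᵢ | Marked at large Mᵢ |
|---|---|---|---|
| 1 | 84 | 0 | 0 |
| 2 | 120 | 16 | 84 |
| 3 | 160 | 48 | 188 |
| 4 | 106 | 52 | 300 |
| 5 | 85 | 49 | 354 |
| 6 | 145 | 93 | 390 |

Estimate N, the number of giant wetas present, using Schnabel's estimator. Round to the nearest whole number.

Σ MᵢCᵢ = 0·84 + 84·120 + 188·160 + 300·106 + 354·85 + 390·145 = 0 + 10080 + 30080 + 31800 + 30090 + 56550 = 158600
Σ Rᵢ = 0 + 16 + 48 + 52 + 49 + 93 = 258
N̂ = 158600 / 258 ≈ 614.7 → 615

N ≈ 615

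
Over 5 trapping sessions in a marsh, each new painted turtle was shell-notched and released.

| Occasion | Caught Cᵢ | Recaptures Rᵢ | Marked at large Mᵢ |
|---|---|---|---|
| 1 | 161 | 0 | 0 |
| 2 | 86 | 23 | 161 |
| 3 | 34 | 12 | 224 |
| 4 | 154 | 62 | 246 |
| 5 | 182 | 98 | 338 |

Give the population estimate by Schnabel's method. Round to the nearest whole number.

N ≈ 620

Σ MᵢCᵢ = 0·161 + 161·86 + 224·34 + 246·154 + 338·182 = 0 + 13846 + 7616 + 37884 + 61516 = 120862
Σ Rᵢ = 0 + 23 + 12 + 62 + 98 = 195
N̂ = 120862 / 195 ≈ 619.8 → 620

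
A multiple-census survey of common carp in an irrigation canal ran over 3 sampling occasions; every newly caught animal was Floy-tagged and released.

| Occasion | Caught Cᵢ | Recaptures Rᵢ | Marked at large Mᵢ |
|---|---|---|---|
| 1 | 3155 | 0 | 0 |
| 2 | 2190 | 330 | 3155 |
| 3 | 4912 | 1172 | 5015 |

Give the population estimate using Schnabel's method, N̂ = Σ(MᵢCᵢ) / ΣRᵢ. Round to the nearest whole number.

N ≈ 21,001

Σ MᵢCᵢ = 0·3155 + 3155·2190 + 5015·4912 = 0 + 6909450 + 24633680 = 31543130
Σ Rᵢ = 0 + 330 + 1172 = 1502
N̂ = 31543130 / 1502 ≈ 21000.8 → 21001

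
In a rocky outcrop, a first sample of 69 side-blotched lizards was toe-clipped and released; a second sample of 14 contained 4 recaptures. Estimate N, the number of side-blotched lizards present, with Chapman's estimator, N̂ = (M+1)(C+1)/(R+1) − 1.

N = 209

N̂ = (69+1)(14+1)/(4+1) − 1 = 70·15/5 − 1
= 1050/5 − 1 = 210 − 1 = 209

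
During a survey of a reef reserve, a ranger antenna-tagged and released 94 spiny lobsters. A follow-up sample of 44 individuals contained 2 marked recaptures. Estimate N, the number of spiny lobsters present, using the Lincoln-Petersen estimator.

N = 2068

Lincoln-Petersen assumes M/N = R/C, so N = M·C / R.
N = (94 × 44) / 2 = 4136 / 2 = 2068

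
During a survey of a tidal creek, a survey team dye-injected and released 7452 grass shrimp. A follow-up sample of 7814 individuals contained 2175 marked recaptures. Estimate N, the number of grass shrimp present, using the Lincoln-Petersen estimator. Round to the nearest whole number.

If marked individuals mix randomly, R/C ≈ M/N, giving N ≈ M·C/R.
N = (7452 × 7814) / 2175 = 58229928 / 2175 ≈ 26772.4 → 26772

N ≈ 26,772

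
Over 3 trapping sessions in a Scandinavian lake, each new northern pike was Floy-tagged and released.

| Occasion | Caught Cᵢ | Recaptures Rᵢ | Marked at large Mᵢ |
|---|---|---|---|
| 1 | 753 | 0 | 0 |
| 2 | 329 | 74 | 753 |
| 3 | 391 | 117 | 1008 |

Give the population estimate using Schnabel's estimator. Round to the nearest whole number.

Σ MᵢCᵢ = 0·753 + 753·329 + 1008·391 = 0 + 247737 + 394128 = 641865
Σ Rᵢ = 0 + 74 + 117 = 191
N̂ = 641865 / 191 ≈ 3360.5 → 3361

N ≈ 3361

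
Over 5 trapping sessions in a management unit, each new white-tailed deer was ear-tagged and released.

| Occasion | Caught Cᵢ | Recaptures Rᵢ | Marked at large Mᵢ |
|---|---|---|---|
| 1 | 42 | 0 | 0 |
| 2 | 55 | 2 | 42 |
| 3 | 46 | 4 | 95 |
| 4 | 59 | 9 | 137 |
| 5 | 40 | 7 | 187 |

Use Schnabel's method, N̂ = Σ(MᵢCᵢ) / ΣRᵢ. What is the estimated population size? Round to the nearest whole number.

N ≈ 1011

Σ MᵢCᵢ = 0·42 + 42·55 + 95·46 + 137·59 + 187·40 = 0 + 2310 + 4370 + 8083 + 7480 = 22243
Σ Rᵢ = 0 + 2 + 4 + 9 + 7 = 22
N̂ = 22243 / 22 ≈ 1011.0 → 1011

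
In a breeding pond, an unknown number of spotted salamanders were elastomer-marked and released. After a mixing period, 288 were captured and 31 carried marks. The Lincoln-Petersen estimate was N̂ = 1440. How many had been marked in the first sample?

From N = M·C/R: M = N·R / C = 1440·31 / 288 = 44640 / 288 = 155.

M = 155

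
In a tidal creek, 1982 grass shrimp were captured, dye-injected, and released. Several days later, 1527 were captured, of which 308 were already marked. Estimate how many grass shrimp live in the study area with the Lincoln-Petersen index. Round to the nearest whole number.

N ≈ 9826

N = (1982 × 1527) / 308 = 3026514 / 308 ≈ 9826.3 → 9826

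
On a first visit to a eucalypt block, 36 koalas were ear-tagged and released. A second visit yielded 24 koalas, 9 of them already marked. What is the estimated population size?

N = (36 × 24) / 9 = 864 / 9 = 96

N = 96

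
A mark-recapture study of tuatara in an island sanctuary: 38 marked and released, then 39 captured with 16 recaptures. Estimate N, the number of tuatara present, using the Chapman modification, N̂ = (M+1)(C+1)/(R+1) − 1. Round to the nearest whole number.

N̂ = (38+1)(39+1)/(16+1) − 1 = 39·40/17 − 1
= 1560/17 − 1 ≈ 91.8 − 1 ≈ 90.8 → 91

N ≈ 91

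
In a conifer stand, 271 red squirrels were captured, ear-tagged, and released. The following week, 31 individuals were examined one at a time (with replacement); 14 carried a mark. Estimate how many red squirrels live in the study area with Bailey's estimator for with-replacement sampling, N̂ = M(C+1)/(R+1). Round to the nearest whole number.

N ≈ 578

N̂ = 271·(31+1)/(14+1) = 271·32/15 = 8672/15 ≈ 578.1 → 578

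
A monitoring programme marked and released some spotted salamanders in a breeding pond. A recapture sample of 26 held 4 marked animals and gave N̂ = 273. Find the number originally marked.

From N = M·C/R: M = N·R / C = 273·4 / 26 = 1092 / 26 = 42.

M = 42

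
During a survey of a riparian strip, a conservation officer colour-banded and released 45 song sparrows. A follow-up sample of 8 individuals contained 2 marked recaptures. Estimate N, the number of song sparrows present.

Lincoln-Petersen assumes M/N = R/C, so N = M·C / R.
N = (45 × 8) / 2 = 360 / 2 = 180

N = 180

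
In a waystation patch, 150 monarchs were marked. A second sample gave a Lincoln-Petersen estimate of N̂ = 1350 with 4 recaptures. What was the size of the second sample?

C = 36

From N = M·C/R: C = N·R / M = 1350·4 / 150 = 5400 / 150 = 36.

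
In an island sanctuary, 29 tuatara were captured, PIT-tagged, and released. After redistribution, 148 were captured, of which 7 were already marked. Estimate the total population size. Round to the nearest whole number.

N ≈ 613

N = (29 × 148) / 7 = 4292 / 7 ≈ 613.1 → 613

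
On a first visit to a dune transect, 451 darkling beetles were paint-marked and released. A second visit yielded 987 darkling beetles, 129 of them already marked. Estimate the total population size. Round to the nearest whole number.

N ≈ 3451

If marked individuals mix randomly, R/C ≈ M/N, giving N ≈ M·C/R.
N = (451 × 987) / 129 = 445137 / 129 ≈ 3450.7 → 3451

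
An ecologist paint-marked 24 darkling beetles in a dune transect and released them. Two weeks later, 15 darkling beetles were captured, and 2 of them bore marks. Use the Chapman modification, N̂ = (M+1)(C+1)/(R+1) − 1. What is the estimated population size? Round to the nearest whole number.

N ≈ 132

N̂ = (24+1)(15+1)/(2+1) − 1 = 25·16/3 − 1
= 400/3 − 1 ≈ 133.3 − 1 ≈ 132.3 → 132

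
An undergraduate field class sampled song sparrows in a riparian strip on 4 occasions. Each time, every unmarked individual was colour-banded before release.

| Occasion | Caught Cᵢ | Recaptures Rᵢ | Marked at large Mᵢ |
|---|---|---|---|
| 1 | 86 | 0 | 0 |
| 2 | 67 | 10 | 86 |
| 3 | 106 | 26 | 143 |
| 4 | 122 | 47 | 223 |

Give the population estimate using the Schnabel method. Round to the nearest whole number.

N ≈ 580

Σ MᵢCᵢ = 0·86 + 86·67 + 143·106 + 223·122 = 0 + 5762 + 15158 + 27206 = 48126
Σ Rᵢ = 0 + 10 + 26 + 47 = 83
N̂ = 48126 / 83 ≈ 579.8 → 580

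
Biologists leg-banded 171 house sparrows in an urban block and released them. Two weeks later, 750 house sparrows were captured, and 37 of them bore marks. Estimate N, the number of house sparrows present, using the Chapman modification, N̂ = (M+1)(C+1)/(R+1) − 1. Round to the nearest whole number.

N̂ = (171+1)(750+1)/(37+1) − 1 = 172·751/38 − 1
= 129172/38 − 1 ≈ 3399.3 − 1 ≈ 3398.3 → 3398

N ≈ 3398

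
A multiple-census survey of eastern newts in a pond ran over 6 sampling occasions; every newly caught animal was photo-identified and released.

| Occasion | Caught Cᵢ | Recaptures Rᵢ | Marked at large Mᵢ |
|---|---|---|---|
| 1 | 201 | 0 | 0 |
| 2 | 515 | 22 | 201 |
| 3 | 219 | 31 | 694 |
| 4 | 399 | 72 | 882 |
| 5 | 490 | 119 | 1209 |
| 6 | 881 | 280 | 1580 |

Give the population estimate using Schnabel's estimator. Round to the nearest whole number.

Σ MᵢCᵢ = 0·201 + 201·515 + 694·219 + 882·399 + 1209·490 + 1580·881 = 0 + 103515 + 151986 + 351918 + 592410 + 1391980 = 2591809
Σ Rᵢ = 0 + 22 + 31 + 72 + 119 + 280 = 524
N̂ = 2591809 / 524 ≈ 4946.2 → 4946

N ≈ 4946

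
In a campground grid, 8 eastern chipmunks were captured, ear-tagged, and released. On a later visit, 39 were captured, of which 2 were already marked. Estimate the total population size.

N = (8 × 39) / 2 = 312 / 2 = 156

N = 156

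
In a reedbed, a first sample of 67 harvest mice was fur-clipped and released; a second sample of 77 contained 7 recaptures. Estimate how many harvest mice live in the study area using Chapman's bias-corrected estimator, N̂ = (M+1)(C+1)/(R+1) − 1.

N̂ = (67+1)(77+1)/(7+1) − 1 = 68·78/8 − 1
= 5304/8 − 1 = 663 − 1 = 662

N = 662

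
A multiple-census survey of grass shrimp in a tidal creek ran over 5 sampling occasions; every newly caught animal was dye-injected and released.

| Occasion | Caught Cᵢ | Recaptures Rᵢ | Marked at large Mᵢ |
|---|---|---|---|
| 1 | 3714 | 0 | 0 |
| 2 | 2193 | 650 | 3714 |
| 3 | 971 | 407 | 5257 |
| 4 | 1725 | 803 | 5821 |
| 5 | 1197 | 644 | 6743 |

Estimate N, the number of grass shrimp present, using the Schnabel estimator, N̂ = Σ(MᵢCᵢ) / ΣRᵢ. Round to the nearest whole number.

N ≈ 12,525

Σ MᵢCᵢ = 0·3714 + 3714·2193 + 5257·971 + 5821·1725 + 6743·1197 = 0 + 8144802 + 5104547 + 10041225 + 8071371 = 31361945
Σ Rᵢ = 0 + 650 + 407 + 803 + 644 = 2504
N̂ = 31361945 / 2504 ≈ 12524.7 → 12525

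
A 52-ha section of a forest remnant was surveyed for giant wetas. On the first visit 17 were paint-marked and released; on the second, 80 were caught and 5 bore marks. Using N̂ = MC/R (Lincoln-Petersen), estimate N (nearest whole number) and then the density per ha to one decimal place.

density ≈ 5.2 giant wetas per ha

N̂ = 17·80/5 = 1360/5 = 272
Density = N̂ / area = 272 / 52 ≈ 5.23 → 5.2 per ha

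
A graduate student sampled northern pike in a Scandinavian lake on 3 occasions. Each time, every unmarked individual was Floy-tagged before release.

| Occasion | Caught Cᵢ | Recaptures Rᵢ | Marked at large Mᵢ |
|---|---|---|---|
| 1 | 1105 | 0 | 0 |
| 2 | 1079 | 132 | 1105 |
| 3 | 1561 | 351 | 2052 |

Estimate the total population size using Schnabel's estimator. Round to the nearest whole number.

N ≈ 9100

Σ MᵢCᵢ = 0·1105 + 1105·1079 + 2052·1561 = 0 + 1192295 + 3203172 = 4395467
Σ Rᵢ = 0 + 132 + 351 = 483
N̂ = 4395467 / 483 ≈ 9100.3 → 9100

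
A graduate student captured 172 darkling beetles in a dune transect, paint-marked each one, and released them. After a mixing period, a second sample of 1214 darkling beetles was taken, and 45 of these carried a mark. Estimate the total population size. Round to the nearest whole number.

N ≈ 4640

If marked individuals mix randomly, R/C ≈ M/N, giving N ≈ M·C/R.
N = (172 × 1214) / 45 = 208808 / 45 ≈ 4640.2 → 4640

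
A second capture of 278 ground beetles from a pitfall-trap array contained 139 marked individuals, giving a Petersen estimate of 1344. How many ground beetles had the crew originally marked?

M = 672

From N = M·C/R: M = N·R / C = 1344·139 / 278 = 186816 / 278 = 672.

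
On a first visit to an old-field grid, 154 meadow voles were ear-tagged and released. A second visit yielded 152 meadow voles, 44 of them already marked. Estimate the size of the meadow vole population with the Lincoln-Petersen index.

N = 532

Lincoln-Petersen assumes M/N = R/C, so N = M·C / R.
N = (154 × 152) / 44 = 23408 / 44 = 532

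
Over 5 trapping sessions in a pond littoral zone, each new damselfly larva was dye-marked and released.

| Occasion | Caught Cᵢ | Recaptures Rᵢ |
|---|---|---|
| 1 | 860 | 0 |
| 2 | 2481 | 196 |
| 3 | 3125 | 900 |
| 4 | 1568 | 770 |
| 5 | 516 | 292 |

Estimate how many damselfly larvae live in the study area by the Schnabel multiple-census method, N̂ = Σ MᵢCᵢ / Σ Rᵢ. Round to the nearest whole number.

Marked at large before each occasion: Mᵢ = Σⱼ<ᵢ (Cⱼ − Rⱼ) → M1=0, M2=860, M3=3145, M4=5370, M5=6168
Σ MᵢCᵢ = 0·860 + 860·2481 + 3145·3125 + 5370·1568 + 6168·516 = 0 + 2133660 + 9828125 + 8420160 + 3182688 = 23564633
Σ Rᵢ = 0 + 196 + 900 + 770 + 292 = 2158
N̂ = 23564633 / 2158 ≈ 10919.7 → 10920

N ≈ 10,920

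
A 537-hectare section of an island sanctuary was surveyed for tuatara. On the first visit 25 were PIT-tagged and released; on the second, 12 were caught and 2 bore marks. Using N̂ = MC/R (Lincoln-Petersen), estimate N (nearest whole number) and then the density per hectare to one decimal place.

density ≈ 0.3 tuatara per hectare

N̂ = 25·12/2 = 300/2 = 150
Density = N̂ / area = 150 / 537 ≈ 0.28 → 0.3 per hectare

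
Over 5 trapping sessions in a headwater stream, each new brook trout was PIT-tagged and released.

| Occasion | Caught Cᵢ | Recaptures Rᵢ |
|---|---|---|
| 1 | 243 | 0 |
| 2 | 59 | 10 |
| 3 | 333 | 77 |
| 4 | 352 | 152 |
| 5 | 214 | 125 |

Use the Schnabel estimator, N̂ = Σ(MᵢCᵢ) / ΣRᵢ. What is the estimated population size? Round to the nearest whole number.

N ≈ 1276

Marked at large before each occasion: Mᵢ = Σⱼ<ᵢ (Cⱼ − Rⱼ) → M1=0, M2=243, M3=292, M4=548, M5=748
Σ MᵢCᵢ = 0·243 + 243·59 + 292·333 + 548·352 + 748·214 = 0 + 14337 + 97236 + 192896 + 160072 = 464541
Σ Rᵢ = 0 + 10 + 77 + 152 + 125 = 364
N̂ = 464541 / 364 ≈ 1276.2 → 1276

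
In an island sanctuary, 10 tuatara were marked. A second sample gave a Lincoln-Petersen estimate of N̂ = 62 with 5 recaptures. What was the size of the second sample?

From N = M·C/R: C = N·R / M = 62·5 / 10 = 310 / 10 = 31.

C = 31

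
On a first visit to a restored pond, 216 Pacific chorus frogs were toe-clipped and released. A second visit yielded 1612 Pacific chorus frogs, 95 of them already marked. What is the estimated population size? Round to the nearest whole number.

N ≈ 3665

N = (216 × 1612) / 95 = 348192 / 95 ≈ 3665.2 → 3665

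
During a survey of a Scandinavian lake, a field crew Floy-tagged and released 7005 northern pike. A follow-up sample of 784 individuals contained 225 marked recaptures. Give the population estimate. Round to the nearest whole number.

N ≈ 24,409

If marked individuals mix randomly, R/C ≈ M/N, giving N ≈ M·C/R.
N = (7005 × 784) / 225 = 5491920 / 225 ≈ 24408.5 → 24409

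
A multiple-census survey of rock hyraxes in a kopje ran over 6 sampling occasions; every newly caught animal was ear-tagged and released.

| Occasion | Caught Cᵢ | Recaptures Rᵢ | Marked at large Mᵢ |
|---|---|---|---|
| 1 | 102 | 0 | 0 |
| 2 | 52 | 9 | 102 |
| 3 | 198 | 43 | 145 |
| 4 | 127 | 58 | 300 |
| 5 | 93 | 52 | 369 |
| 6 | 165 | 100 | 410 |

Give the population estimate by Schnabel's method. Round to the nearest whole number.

N ≈ 664

Σ MᵢCᵢ = 0·102 + 102·52 + 145·198 + 300·127 + 369·93 + 410·165 = 0 + 5304 + 28710 + 38100 + 34317 + 67650 = 174081
Σ Rᵢ = 0 + 9 + 43 + 58 + 52 + 100 = 262
N̂ = 174081 / 262 ≈ 664.4 → 664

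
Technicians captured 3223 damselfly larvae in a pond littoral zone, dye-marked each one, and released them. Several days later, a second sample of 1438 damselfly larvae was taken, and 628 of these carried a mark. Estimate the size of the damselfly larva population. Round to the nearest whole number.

N ≈ 7380

The marked fraction in the recapture sample should equal the marked fraction in the population: 628/1438 = 3223/N.
N = (3223 × 1438) / 628 = 4634674 / 628 ≈ 7380.1 → 7380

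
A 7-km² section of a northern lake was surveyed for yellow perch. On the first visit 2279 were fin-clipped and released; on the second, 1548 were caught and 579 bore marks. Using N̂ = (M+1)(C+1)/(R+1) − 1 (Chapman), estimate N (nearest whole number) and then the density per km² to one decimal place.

density ≈ 869.7 yellow perch per km²

N̂ = 2280·1549/580 − 1 = 3531720/580 − 1 ≈ 6088.2 → 6088
Density = N̂ / area = 6088 / 7 ≈ 869.71 → 869.7 per km²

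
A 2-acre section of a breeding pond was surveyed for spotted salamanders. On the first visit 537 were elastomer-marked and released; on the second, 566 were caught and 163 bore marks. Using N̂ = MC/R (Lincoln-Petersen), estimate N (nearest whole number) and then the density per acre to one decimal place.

density ≈ 932.5 spotted salamanders per acre

N̂ = 537·566/163 = 303942/163 ≈ 1864.7 → 1865
Density = N̂ / area = 1865 / 2 ≈ 932.50 → 932.5 per acre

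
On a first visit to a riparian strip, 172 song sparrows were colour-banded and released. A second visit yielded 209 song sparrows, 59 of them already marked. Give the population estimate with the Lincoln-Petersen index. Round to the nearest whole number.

N = (172 × 209) / 59 = 35948 / 59 ≈ 609.3 → 609

N ≈ 609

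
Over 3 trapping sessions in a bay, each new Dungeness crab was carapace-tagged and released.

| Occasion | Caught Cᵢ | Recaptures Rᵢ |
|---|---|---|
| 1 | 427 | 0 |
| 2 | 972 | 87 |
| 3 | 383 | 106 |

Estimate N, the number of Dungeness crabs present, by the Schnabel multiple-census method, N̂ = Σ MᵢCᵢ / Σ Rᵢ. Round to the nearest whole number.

N ≈ 4754

Marked at large before each occasion: Mᵢ = Σⱼ<ᵢ (Cⱼ − Rⱼ) → M1=0, M2=427, M3=1312
Σ MᵢCᵢ = 0·427 + 427·972 + 1312·383 = 0 + 415044 + 502496 = 917540
Σ Rᵢ = 0 + 87 + 106 = 193
N̂ = 917540 / 193 ≈ 4754.1 → 4754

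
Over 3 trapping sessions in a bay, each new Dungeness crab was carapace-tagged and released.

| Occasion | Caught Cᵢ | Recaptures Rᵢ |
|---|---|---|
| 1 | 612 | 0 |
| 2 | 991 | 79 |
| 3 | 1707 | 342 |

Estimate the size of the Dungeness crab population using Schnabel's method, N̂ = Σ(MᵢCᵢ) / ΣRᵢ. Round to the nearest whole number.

Marked at large before each occasion: Mᵢ = Σⱼ<ᵢ (Cⱼ − Rⱼ) → M1=0, M2=612, M3=1524
Σ MᵢCᵢ = 0·612 + 612·991 + 1524·1707 = 0 + 606492 + 2601468 = 3207960
Σ Rᵢ = 0 + 79 + 342 = 421
N̂ = 3207960 / 421 ≈ 7619.9 → 7620

N ≈ 7620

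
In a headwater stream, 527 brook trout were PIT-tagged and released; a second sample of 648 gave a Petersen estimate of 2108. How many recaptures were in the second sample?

From N = M·C/R: R = M·C / N = 527·648 / 2108 = 341496 / 2108 = 162.

R = 162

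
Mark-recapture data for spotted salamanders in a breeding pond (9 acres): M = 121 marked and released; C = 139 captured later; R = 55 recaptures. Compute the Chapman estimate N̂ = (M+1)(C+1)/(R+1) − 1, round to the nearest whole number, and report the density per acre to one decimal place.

density ≈ 33.8 spotted salamanders per acre

N̂ = 122·140/56 − 1 = 17080/56 − 1 = 304
Density = N̂ / area = 304 / 9 ≈ 33.78 → 33.8 per acre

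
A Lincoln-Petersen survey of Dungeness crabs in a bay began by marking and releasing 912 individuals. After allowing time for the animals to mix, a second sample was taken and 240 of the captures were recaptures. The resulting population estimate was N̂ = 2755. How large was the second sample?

C = 725

From N = M·C/R: C = N·R / M = 2755·240 / 912 = 661200 / 912 = 725.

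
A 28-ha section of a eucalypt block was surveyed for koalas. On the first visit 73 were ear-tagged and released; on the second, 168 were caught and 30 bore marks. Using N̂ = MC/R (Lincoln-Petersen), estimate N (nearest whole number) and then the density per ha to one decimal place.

N̂ = 73·168/30 = 12264/30 ≈ 408.8 → 409
Density = N̂ / area = 409 / 28 ≈ 14.61 → 14.6 per ha

density ≈ 14.6 koalas per ha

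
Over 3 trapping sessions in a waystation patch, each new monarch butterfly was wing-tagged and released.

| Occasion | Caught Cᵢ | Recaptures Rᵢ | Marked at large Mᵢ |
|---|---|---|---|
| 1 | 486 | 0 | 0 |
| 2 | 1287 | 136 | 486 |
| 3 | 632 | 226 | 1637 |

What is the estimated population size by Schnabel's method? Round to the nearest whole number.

N ≈ 4586

Σ MᵢCᵢ = 0·486 + 486·1287 + 1637·632 = 0 + 625482 + 1034584 = 1660066
Σ Rᵢ = 0 + 136 + 226 = 362
N̂ = 1660066 / 362 ≈ 4585.8 → 4586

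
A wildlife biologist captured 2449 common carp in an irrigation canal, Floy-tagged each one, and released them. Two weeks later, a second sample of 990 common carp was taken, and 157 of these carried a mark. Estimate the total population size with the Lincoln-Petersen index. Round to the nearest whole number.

N = (2449 × 990) / 157 = 2424510 / 157 ≈ 15442.7 → 15443

N ≈ 15,443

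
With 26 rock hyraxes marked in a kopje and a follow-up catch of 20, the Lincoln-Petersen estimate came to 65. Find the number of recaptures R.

From N = M·C/R: R = M·C / N = 26·20 / 65 = 520 / 65 = 8.

R = 8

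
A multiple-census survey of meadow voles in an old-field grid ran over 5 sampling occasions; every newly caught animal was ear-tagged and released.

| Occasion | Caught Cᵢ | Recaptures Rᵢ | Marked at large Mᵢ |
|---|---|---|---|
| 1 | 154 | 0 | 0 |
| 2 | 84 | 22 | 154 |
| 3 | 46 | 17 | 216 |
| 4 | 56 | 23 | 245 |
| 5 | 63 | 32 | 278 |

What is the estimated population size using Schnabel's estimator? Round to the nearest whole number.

Σ MᵢCᵢ = 0·154 + 154·84 + 216·46 + 245·56 + 278·63 = 0 + 12936 + 9936 + 13720 + 17514 = 54106
Σ Rᵢ = 0 + 22 + 17 + 23 + 32 = 94
N̂ = 54106 / 94 ≈ 575.6 → 576

N ≈ 576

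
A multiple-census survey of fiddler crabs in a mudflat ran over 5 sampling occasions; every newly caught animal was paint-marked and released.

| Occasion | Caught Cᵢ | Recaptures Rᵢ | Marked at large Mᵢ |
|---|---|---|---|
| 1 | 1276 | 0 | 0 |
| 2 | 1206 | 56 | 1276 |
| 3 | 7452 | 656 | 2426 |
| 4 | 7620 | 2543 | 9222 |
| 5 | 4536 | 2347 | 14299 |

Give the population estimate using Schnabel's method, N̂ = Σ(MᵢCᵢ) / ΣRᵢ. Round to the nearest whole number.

N ≈ 27,624

Σ MᵢCᵢ = 0·1276 + 1276·1206 + 2426·7452 + 9222·7620 + 14299·4536 = 0 + 1538856 + 18078552 + 70271640 + 64860264 = 154749312
Σ Rᵢ = 0 + 56 + 656 + 2543 + 2347 = 5602
N̂ = 154749312 / 5602 ≈ 27623.9 → 27624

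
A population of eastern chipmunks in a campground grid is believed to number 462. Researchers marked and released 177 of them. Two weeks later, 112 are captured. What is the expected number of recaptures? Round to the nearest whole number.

expected recaptures ≈ 43

The marked fraction of the population is 177/462, so in a sample of 112 expect C·(M/N) marked.
E[R] = 177 × 112 / 462 = 19824 / 462 ≈ 42.9 → 43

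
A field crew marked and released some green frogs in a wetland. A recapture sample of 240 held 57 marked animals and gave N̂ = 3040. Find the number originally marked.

M = 722

From N = M·C/R: M = N·R / C = 3040·57 / 240 = 173280 / 240 = 722.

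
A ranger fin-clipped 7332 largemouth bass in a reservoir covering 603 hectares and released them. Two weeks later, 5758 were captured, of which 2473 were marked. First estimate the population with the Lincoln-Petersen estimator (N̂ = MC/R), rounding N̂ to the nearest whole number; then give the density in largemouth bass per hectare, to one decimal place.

density ≈ 28.3 largemouth bass per hectare

N̂ = 7332·5758/2473 = 42217656/2473 ≈ 17071.4 → 17071
Density = N̂ / area = 17071 / 603 ≈ 28.31 → 28.3 per hectare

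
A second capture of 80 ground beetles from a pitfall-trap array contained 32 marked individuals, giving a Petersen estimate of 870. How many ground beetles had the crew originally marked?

From N = M·C/R: M = N·R / C = 870·32 / 80 = 27840 / 80 = 348.

M = 348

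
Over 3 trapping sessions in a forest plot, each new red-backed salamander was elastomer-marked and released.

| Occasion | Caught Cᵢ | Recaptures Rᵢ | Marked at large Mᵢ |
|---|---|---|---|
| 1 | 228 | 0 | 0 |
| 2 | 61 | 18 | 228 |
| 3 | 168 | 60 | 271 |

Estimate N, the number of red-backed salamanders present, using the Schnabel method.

N = 762

Σ MᵢCᵢ = 0·228 + 228·61 + 271·168 = 0 + 13908 + 45528 = 59436
Σ Rᵢ = 0 + 18 + 60 = 78
N̂ = 59436 / 78 = 762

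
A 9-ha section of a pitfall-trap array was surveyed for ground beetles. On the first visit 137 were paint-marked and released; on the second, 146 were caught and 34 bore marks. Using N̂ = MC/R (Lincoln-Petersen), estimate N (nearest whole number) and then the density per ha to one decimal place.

N̂ = 137·146/34 = 20002/34 ≈ 588.3 → 588
Density = N̂ / area = 588 / 9 ≈ 65.33 → 65.3 per ha

density ≈ 65.3 ground beetles per ha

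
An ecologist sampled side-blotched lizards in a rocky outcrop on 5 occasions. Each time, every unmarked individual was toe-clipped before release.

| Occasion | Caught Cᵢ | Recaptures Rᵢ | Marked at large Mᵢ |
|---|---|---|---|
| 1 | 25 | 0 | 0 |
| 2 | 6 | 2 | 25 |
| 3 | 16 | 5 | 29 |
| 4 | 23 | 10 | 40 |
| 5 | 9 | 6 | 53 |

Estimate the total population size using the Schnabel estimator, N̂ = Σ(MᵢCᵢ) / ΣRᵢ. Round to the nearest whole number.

N ≈ 87

Σ MᵢCᵢ = 0·25 + 25·6 + 29·16 + 40·23 + 53·9 = 0 + 150 + 464 + 920 + 477 = 2011
Σ Rᵢ = 0 + 2 + 5 + 10 + 6 = 23
N̂ = 2011 / 23 ≈ 87.4 → 87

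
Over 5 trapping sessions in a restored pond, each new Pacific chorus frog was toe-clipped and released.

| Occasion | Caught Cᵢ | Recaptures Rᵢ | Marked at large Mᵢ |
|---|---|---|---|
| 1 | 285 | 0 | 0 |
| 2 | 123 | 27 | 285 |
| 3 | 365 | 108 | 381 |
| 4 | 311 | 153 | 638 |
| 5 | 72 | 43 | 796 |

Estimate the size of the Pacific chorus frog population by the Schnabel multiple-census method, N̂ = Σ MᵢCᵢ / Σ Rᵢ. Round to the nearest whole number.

Σ MᵢCᵢ = 0·285 + 285·123 + 381·365 + 638·311 + 796·72 = 0 + 35055 + 139065 + 198418 + 57312 = 429850
Σ Rᵢ = 0 + 27 + 108 + 153 + 43 = 331
N̂ = 429850 / 331 ≈ 1298.6 → 1299

N ≈ 1299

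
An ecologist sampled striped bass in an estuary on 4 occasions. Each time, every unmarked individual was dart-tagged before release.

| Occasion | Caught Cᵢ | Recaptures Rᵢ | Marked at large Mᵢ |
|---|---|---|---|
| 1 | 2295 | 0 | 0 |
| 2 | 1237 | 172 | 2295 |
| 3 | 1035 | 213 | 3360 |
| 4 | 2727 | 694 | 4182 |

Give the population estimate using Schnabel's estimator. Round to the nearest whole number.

Σ MᵢCᵢ = 0·2295 + 2295·1237 + 3360·1035 + 4182·2727 = 0 + 2838915 + 3477600 + 11404314 = 17720829
Σ Rᵢ = 0 + 172 + 213 + 694 = 1079
N̂ = 17720829 / 1079 ≈ 16423.4 → 16423

N ≈ 16,423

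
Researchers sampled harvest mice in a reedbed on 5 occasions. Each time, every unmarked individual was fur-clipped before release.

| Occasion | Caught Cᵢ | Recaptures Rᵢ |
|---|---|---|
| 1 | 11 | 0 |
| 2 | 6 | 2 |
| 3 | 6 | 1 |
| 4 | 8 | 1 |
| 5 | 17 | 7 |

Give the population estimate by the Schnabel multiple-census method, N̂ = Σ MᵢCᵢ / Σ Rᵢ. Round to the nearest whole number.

N ≈ 70

Marked at large before each occasion: Mᵢ = Σⱼ<ᵢ (Cⱼ − Rⱼ) → M1=0, M2=11, M3=15, M4=20, M5=27
Σ MᵢCᵢ = 0·11 + 11·6 + 15·6 + 20·8 + 27·17 = 0 + 66 + 90 + 160 + 459 = 775
Σ Rᵢ = 0 + 2 + 1 + 1 + 7 = 11
N̂ = 775 / 11 ≈ 70.45 → 70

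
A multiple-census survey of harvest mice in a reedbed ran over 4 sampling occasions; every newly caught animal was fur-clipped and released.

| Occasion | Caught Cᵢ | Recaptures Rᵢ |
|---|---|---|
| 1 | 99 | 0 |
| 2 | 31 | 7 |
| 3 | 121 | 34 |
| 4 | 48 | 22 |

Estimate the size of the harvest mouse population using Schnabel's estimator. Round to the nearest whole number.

Marked at large before each occasion: Mᵢ = Σⱼ<ᵢ (Cⱼ − Rⱼ) → M1=0, M2=99, M3=123, M4=210
Σ MᵢCᵢ = 0·99 + 99·31 + 123·121 + 210·48 = 0 + 3069 + 14883 + 10080 = 28032
Σ Rᵢ = 0 + 7 + 34 + 22 = 63
N̂ = 28032 / 63 ≈ 445.0 → 445

N ≈ 445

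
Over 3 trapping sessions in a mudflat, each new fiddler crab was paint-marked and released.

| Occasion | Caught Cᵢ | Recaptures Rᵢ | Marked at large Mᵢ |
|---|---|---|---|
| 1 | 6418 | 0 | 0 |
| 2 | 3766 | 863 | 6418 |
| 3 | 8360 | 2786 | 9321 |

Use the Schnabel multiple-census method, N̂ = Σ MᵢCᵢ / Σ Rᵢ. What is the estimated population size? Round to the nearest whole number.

Σ MᵢCᵢ = 0·6418 + 6418·3766 + 9321·8360 = 0 + 24170188 + 77923560 = 102093748
Σ Rᵢ = 0 + 863 + 2786 = 3649
N̂ = 102093748 / 3649 ≈ 27978.6 → 27979

N ≈ 27,979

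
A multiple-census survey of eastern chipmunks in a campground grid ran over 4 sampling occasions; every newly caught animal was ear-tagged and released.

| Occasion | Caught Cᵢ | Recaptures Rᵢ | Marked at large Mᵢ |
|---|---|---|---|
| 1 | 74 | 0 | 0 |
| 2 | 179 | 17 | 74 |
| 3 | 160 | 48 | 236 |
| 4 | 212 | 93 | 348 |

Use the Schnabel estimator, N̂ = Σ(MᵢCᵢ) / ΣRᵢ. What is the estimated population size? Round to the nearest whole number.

N ≈ 790

Σ MᵢCᵢ = 0·74 + 74·179 + 236·160 + 348·212 = 0 + 13246 + 37760 + 73776 = 124782
Σ Rᵢ = 0 + 17 + 48 + 93 = 158
N̂ = 124782 / 158 ≈ 789.8 → 790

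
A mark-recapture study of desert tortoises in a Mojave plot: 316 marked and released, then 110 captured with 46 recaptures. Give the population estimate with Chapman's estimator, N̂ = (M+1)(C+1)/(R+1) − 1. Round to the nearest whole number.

N̂ = (316+1)(110+1)/(46+1) − 1 = 317·111/47 − 1
= 35187/47 − 1 ≈ 748.7 − 1 ≈ 747.7 → 748

N ≈ 748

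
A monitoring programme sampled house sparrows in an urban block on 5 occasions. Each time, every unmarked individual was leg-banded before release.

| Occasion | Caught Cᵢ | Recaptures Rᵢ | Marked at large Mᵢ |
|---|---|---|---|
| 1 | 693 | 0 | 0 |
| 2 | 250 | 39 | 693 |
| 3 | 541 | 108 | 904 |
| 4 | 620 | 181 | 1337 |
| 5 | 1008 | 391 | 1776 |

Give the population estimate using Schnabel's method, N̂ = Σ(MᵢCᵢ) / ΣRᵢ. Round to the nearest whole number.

Σ MᵢCᵢ = 0·693 + 693·250 + 904·541 + 1337·620 + 1776·1008 = 0 + 173250 + 489064 + 828940 + 1790208 = 3281462
Σ Rᵢ = 0 + 39 + 108 + 181 + 391 = 719
N̂ = 3281462 / 719 ≈ 4563.9 → 4564

N ≈ 4564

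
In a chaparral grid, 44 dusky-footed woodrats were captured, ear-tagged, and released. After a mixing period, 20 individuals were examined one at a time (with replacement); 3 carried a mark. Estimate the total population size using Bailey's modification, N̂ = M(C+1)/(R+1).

N̂ = 44·(20+1)/(3+1) = 44·21/4 = 924/4 = 231

N = 231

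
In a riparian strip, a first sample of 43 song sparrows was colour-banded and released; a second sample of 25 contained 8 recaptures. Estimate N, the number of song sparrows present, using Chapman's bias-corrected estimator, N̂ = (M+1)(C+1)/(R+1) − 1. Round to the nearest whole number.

N ≈ 126

N̂ = (43+1)(25+1)/(8+1) − 1 = 44·26/9 − 1
= 1144/9 − 1 ≈ 127.1 − 1 ≈ 126.1 → 126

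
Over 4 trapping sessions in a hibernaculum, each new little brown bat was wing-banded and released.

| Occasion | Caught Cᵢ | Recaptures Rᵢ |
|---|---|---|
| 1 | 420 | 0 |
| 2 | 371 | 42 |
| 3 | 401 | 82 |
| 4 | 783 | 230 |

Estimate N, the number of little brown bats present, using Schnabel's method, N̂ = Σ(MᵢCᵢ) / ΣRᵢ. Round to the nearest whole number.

Marked at large before each occasion: Mᵢ = Σⱼ<ᵢ (Cⱼ − Rⱼ) → M1=0, M2=420, M3=749, M4=1068
Σ MᵢCᵢ = 0·420 + 420·371 + 749·401 + 1068·783 = 0 + 155820 + 300349 + 836244 = 1292413
Σ Rᵢ = 0 + 42 + 82 + 230 = 354
N̂ = 1292413 / 354 ≈ 3650.9 → 3651

N ≈ 3651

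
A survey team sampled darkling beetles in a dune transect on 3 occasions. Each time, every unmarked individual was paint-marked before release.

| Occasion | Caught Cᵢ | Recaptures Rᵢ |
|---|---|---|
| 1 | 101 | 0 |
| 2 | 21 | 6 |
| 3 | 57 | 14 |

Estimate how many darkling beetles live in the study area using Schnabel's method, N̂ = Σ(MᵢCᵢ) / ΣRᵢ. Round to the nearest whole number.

Marked at large before each occasion: Mᵢ = Σⱼ<ᵢ (Cⱼ − Rⱼ) → M1=0, M2=101, M3=116
Σ MᵢCᵢ = 0·101 + 101·21 + 116·57 = 0 + 2121 + 6612 = 8733
Σ Rᵢ = 0 + 6 + 14 = 20
N̂ = 8733 / 20 ≈ 436.6 → 437

N ≈ 437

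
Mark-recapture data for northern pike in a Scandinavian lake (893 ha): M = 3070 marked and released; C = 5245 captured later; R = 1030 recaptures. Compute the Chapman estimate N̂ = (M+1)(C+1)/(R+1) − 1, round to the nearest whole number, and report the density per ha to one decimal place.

N̂ = 3071·5246/1031 − 1 = 16110466/1031 − 1 ≈ 15625.1 → 15625
Density = N̂ / area = 15625 / 893 ≈ 17.50 → 17.5 per ha

density ≈ 17.5 northern pike per ha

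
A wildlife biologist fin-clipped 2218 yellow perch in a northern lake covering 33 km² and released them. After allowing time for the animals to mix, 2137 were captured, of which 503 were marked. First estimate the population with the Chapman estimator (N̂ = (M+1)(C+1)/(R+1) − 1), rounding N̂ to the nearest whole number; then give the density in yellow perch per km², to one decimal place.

N̂ = 2219·2138/504 − 1 = 4744222/504 − 1 ≈ 9412.1 → 9412
Density = N̂ / area = 9412 / 33 ≈ 285.21 → 285.2 per km²

density ≈ 285.2 yellow perch per km²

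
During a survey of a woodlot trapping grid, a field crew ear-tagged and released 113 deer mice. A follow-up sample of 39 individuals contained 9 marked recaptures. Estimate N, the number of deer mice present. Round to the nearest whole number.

N ≈ 490

The marked fraction in the recapture sample should equal the marked fraction in the population: 9/39 = 113/N.
N = (113 × 39) / 9 = 4407 / 9 ≈ 489.7 → 490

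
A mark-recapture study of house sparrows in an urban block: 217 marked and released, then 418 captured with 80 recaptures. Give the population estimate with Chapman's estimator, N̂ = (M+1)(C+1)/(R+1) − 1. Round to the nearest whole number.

N ≈ 1127

N̂ = (217+1)(418+1)/(80+1) − 1 = 218·419/81 − 1
= 91342/81 − 1 ≈ 1127.7 − 1 ≈ 1126.7 → 1127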